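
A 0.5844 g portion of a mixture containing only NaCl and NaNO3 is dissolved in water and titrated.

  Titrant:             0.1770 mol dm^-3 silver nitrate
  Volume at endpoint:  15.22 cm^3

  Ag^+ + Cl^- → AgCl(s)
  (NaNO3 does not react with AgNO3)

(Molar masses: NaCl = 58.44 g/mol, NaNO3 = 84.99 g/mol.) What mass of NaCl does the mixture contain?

0.1574 g

n(AgNO3) = 0.01522 × 0.1770 = 2.694 × 10^-3 mol
Let x = n(NaCl), y = n(NaNO3).
Titrant: 1x = 2.694 × 10^-3;  mass: 58.44x + 84.99y = 0.5844
Solving, x = 2.694 × 10^-3 mol, y = 5.024 × 10^-3 mol
mass of NaCl = 2.694 × 10^-3 × 58.44 = 0.1574 g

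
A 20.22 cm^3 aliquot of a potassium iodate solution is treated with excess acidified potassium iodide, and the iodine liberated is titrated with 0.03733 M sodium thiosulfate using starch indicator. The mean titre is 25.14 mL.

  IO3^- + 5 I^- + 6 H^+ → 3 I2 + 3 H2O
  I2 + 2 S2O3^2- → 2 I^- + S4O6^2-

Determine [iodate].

0.007736 M

n(S2O3^2-) = 0.02514 × 0.03733 = 9.385 × 10^-4 mol
n(I2) = n(S2O3^2-)/2 = 4.692 × 10^-4 mol
From the 1:3 ratio, n(IO3^-) in the aliquot = 1/3 × 4.692 × 10^-4 = 1.564 × 10^-4 mol
[IO3^-] = 1.564 × 10^-4 / 0.02022 = 0.007736 mol/L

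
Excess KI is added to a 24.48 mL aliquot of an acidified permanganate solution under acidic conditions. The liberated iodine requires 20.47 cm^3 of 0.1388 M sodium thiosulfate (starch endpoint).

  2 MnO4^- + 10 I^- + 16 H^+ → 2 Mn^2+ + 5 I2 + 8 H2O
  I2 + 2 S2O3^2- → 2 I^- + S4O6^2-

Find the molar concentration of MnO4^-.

n(S2O3^2-) = 0.02047 × 0.1388 = 2.841 × 10^-3 mol
n(I2) = n(S2O3^2-)/2 = 1.421 × 10^-3 mol
From the 2:5 ratio, n(MnO4^-) in the aliquot = 2/5 × 1.421 × 10^-3 = 5.682 × 10^-4 mol
[MnO4^-] = 5.682 × 10^-4 / 0.02448 = 0.02321 mol/L

0.02321 M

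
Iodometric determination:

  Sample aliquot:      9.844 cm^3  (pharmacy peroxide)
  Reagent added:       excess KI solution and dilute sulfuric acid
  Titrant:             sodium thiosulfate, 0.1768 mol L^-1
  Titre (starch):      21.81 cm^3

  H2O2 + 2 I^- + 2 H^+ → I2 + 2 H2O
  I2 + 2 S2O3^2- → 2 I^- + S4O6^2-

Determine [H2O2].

0.1959 mol/L

n(S2O3^2-) = 0.02181 × 0.1768 = 3.856 × 10^-3 mol
n(I2) = n(S2O3^2-)/2 = 1.928 × 10^-3 mol
n(H2O2) in the aliquot = 1.928 × 10^-3 mol (1:1 ratio)
[H2O2] = 1.928 × 10^-3 / 0.009844 = 0.1959 mol/L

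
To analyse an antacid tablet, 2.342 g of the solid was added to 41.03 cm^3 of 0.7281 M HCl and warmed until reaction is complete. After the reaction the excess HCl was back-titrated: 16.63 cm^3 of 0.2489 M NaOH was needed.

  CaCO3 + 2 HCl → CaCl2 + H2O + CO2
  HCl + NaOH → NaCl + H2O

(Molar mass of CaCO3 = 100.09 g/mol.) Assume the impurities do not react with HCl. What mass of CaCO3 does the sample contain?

1.288 g

n(HCl) added = 0.04103 × 0.7281 = 0.02987 mol
n(NaOH) used in back-titration = 0.01663 × 0.2489 = 4.139 × 10^-3 mol
n(HCl) left over = 4.139 × 10^-3 mol (1:1 ratio)
n(HCl) consumed by analyte = 0.02987 − 4.139 × 10^-3 = 0.02573 mol
From the 1:2 ratio, n(CaCO3) = 1/2 × 0.02573 = 0.01287 mol
mass of CaCO3 = 0.01287 × 100.09 = 1.288 g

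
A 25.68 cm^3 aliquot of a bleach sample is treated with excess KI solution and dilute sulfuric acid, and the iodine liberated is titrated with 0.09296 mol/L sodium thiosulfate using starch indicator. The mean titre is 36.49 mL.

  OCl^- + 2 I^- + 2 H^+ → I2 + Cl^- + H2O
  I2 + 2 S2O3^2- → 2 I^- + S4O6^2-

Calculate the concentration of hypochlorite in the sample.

0.06605 mol/L

n(S2O3^2-) = 0.03649 × 0.09296 = 3.392 × 10^-3 mol
n(I2) = n(S2O3^2-)/2 = 1.696 × 10^-3 mol
n(OCl^-) in the aliquot = 1.696 × 10^-3 mol (1:1 ratio)
[OCl^-] = 1.696 × 10^-3 / 0.02568 = 0.06605 mol/L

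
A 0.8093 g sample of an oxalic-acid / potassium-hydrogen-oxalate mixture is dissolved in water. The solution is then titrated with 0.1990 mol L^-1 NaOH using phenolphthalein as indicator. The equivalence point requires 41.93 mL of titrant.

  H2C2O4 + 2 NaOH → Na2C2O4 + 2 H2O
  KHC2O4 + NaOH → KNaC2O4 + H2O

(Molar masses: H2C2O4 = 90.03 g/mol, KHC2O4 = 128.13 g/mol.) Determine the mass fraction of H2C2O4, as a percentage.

17.39 %

n(NaOH) = 0.04193 × 0.1990 = 8.344 × 10^-3 mol
Let x = n(H2C2O4), y = n(KHC2O4).
Titrant: 2x + 1y = 8.344 × 10^-3;  mass: 90.03x + 128.13y = 0.8093
Solving, x = 1.563 × 10^-3 mol, y = 5.218 × 10^-3 mol
mass of H2C2O4 = 1.563 × 10^-3 × 90.03 = 0.1407 g
% H2C2O4 = 0.1407 / 0.8093 × 100 = 17.39 %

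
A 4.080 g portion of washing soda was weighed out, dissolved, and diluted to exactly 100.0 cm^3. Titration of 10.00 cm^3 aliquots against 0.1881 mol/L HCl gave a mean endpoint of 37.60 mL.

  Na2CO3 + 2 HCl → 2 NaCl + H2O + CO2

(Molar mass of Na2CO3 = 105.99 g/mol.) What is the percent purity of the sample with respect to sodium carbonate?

91.87 %

n(HCl) per titration = 0.03760 × 0.1881 = 7.073 × 10^-3 mol
From the 1:2 ratio, n(Na2CO3) in each aliquot = 1/2 × 7.073 × 10^-3 = 3.536 × 10^-3 mol
n(Na2CO3) in the whole flask = 3.536 × 10^-3 × 100.0/10.00 = 0.03536 mol
mass of Na2CO3 = 0.03536 × 105.99 = 3.748 g
% Na2CO3 = 3.748 / 4.080 × 100 = 91.87 %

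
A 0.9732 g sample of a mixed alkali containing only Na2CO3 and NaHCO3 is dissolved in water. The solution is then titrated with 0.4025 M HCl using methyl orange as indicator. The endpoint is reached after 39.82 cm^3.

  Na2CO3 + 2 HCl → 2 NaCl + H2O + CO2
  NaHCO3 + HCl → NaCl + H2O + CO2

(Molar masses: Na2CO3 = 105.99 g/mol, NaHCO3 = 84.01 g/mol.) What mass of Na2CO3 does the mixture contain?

0.6378 g

n(HCl) = 0.03982 × 0.4025 = 0.01603 mol
Let x = n(Na2CO3), y = n(NaHCO3).
Titrant: 2x + 1y = 0.01603;  mass: 105.99x + 84.01y = 0.9732
Solving, x = 6.018 × 10^-3 mol, y = 3.992 × 10^-3 mol
mass of Na2CO3 = 6.018 × 10^-3 × 105.99 = 0.6378 g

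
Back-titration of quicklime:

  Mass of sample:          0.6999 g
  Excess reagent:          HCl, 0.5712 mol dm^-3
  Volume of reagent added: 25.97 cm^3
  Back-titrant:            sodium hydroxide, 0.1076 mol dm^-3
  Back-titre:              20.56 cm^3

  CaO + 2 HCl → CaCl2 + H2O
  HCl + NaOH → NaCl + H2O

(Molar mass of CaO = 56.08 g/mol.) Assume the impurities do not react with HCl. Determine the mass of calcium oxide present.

0.3539 g

n(HCl) added = 0.02597 × 0.5712 = 0.01483 mol
n(NaOH) used in back-titration = 0.02056 × 0.1076 = 2.212 × 10^-3 mol
n(HCl) left over = 2.212 × 10^-3 mol (1:1 ratio)
n(HCl) consumed by analyte = 0.01483 − 2.212 × 10^-3 = 0.01262 mol
From the 1:2 ratio, n(CaO) = 1/2 × 0.01262 = 6.311 × 10^-3 mol
mass of CaO = 6.311 × 10^-3 × 56.08 = 0.3539 g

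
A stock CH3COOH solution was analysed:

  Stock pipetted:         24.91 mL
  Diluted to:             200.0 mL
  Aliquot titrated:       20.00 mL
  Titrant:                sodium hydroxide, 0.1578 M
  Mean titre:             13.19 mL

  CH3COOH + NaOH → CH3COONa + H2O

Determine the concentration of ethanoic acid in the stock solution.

0.8356 M

n(NaOH) = 0.01319 × 0.1578 = 2.081 × 10^-3 mol
n(CH3COOH) in the aliquot = 2.081 × 10^-3 mol (1:1 ratio)
[CH3COOH]_dilute = 2.081 × 10^-3 / 0.02000 = 0.1041 mol/L
Dilution factor = 200.0 / 24.91 = 8.029
[CH3COOH]_stock = 0.1041 × 8.029 = 0.8356 mol/L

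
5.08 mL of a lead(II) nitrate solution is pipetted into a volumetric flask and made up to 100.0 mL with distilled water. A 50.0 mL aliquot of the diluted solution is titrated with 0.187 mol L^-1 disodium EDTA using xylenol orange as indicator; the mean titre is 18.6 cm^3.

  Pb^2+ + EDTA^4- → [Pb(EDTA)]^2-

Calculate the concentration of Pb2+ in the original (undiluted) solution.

1.37 mol/L

n(EDTA) = 0.0186 × 0.187 = 3.48 × 10^-3 mol
n(Pb2+) in the aliquot = 3.48 × 10^-3 mol (1:1 ratio)
[Pb2+]_dilute = 3.48 × 10^-3 / 0.0500 = 0.0696 mol/L
Dilution factor = 100.0 / 5.08 = 19.69
[Pb2+]_stock = 0.0696 × 19.69 = 1.37 mol/L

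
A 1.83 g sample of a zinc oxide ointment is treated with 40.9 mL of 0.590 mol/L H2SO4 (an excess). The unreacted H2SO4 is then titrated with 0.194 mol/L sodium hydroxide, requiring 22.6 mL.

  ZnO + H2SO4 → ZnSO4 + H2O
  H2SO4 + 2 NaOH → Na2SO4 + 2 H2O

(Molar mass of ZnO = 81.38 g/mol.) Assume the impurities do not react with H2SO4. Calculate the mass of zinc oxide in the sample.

n(H2SO4) added = 0.0409 × 0.590 = 0.0241 mol
n(NaOH) used in back-titration = 0.0226 × 0.194 = 4.38 × 10^-3 mol
From the 1:2 ratio, n(H2SO4) left over = 1/2 × 4.38 × 10^-3 = 2.19 × 10^-3 mol
n(H2SO4) consumed by analyte = 0.0241 − 2.19 × 10^-3 = 0.0219 mol
n(ZnO) = 0.0219 mol (1:1 ratio)
mass of ZnO = 0.0219 × 81.38 = 1.79 g

1.79 g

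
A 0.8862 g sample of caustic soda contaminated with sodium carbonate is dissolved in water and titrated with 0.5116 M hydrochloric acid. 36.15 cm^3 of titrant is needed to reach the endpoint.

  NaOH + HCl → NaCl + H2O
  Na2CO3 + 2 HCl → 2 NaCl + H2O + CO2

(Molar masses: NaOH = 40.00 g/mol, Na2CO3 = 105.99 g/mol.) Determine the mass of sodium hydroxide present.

0.2891 g

n(HCl) = 0.03615 × 0.5116 = 0.01849 mol
Let x = n(NaOH), y = n(Na2CO3).
Titrant: 1x + 2y = 0.01849;  mass: 40.00x + 105.99y = 0.8862
Solving, x = 7.226 × 10^-3 mol, y = 5.634 × 10^-3 mol
mass of NaOH = 7.226 × 10^-3 × 40.00 = 0.2891 g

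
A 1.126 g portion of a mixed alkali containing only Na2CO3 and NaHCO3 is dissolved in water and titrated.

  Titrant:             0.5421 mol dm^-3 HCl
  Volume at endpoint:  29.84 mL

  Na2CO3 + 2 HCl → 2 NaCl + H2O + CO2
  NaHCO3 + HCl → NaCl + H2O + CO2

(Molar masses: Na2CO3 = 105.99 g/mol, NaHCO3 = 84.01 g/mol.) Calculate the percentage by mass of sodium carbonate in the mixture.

35.35 %

n(HCl) = 0.02984 × 0.5421 = 0.01618 mol
Let x = n(Na2CO3), y = n(NaHCO3).
Titrant: 2x + 1y = 0.01618;  mass: 105.99x + 84.01y = 1.126
Solving, x = 3.756 × 10^-3 mol, y = 8.665 × 10^-3 mol
mass of Na2CO3 = 3.756 × 10^-3 × 105.99 = 0.3981 g
% Na2CO3 = 0.3981 / 1.126 × 100 = 35.35 %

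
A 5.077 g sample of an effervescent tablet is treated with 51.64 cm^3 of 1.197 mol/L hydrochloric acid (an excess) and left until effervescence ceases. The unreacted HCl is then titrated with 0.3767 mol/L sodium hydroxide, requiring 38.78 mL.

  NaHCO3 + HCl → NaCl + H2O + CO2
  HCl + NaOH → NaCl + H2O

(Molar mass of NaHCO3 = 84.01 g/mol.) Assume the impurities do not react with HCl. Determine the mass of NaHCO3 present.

n(HCl) added = 0.05164 × 1.197 = 0.06181 mol
n(NaOH) used in back-titration = 0.03878 × 0.3767 = 0.01461 mol
n(HCl) left over = 0.01461 mol (1:1 ratio)
n(HCl) consumed by analyte = 0.06181 − 0.01461 = 0.04720 mol
n(NaHCO3) = 0.04720 mol (1:1 ratio)
mass of NaHCO3 = 0.04720 × 84.01 = 3.966 g

3.966 g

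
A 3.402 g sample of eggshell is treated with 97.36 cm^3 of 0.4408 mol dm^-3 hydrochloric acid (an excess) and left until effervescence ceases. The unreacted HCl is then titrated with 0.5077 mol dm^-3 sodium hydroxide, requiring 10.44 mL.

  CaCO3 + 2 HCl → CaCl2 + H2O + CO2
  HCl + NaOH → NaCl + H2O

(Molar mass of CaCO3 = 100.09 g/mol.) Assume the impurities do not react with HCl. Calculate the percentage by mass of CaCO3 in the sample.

55.33 %

n(HCl) added = 0.09736 × 0.4408 = 0.04292 mol
n(NaOH) used in back-titration = 0.01044 × 0.5077 = 5.300 × 10^-3 mol
n(HCl) left over = 5.300 × 10^-3 mol (1:1 ratio)
n(HCl) consumed by analyte = 0.04292 − 5.300 × 10^-3 = 0.03762 mol
From the 1:2 ratio, n(CaCO3) = 1/2 × 0.03762 = 0.01881 mol
mass of CaCO3 = 0.01881 × 100.09 = 1.882 g
% CaCO3 = 1.882 / 3.402 × 100 = 55.33 %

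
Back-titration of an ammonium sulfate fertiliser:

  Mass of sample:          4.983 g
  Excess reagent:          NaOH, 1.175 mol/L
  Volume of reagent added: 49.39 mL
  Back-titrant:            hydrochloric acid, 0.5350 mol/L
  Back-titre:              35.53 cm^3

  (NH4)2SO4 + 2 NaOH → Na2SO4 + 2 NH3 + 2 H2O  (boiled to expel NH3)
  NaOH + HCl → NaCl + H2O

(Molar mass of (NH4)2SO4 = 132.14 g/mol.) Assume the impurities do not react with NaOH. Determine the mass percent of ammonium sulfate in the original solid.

n(NaOH) added = 0.04939 × 1.175 = 0.05803 mol
n(HCl) used in back-titration = 0.03553 × 0.5350 = 0.01901 mol
n(NaOH) left over = 0.01901 mol (1:1 ratio)
n(NaOH) consumed by analyte = 0.05803 − 0.01901 = 0.03902 mol
From the 1:2 ratio, n((NH4)2SO4) = 1/2 × 0.03902 = 0.01951 mol
mass of (NH4)2SO4 = 0.01951 × 132.14 = 2.578 g
% (NH4)2SO4 = 2.578 / 4.983 × 100 = 51.74 %

51.74 %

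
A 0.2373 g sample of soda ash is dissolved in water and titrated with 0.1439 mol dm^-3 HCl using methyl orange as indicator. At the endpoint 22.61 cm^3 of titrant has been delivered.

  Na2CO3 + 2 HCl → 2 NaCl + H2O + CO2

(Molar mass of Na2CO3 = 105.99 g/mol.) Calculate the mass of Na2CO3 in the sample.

n(HCl) = 0.02261 L × 0.1439 mol/L = 3.254 × 10^-3 mol
From the 1:2 ratio, n(Na2CO3) = 1/2 × 3.254 × 10^-3 = 1.627 × 10^-3 mol
mass of Na2CO3 = 1.627 × 10^-3 × 105.99 g/mol = 0.1724 g

0.1724 g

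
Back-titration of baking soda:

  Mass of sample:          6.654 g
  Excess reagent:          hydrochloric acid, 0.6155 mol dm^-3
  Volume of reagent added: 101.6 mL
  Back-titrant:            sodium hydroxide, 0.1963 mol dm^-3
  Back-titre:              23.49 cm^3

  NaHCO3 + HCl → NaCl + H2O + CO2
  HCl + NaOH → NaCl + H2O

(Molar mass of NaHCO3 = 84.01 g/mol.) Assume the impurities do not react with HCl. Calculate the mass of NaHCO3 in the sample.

4.866 g

n(HCl) added = 0.1016 × 0.6155 = 0.06253 mol
n(NaOH) used in back-titration = 0.02349 × 0.1963 = 4.611 × 10^-3 mol
n(HCl) left over = 4.611 × 10^-3 mol (1:1 ratio)
n(HCl) consumed by analyte = 0.06253 − 4.611 × 10^-3 = 0.05792 mol
n(NaHCO3) = 0.05792 mol (1:1 ratio)
mass of NaHCO3 = 0.05792 × 84.01 = 4.866 g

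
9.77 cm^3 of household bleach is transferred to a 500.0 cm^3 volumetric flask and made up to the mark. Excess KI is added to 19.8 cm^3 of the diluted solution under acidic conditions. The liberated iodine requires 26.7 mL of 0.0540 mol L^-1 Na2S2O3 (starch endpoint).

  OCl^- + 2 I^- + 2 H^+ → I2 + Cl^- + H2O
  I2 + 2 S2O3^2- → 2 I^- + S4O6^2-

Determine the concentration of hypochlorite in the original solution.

n(S2O3^2-) = 0.0267 × 0.0540 = 1.44 × 10^-3 mol
n(I2) = n(S2O3^2-)/2 = 7.21 × 10^-4 mol
n(OCl^-) in the aliquot = 7.21 × 10^-4 mol (1:1 ratio)
[OCl^-]_dilute = 7.21 × 10^-4 / 0.0198 = 0.0364 mol/L
[OCl^-]_original = 0.0364 × 500.0/9.77 = 1.86 mol/L

1.86 mol/L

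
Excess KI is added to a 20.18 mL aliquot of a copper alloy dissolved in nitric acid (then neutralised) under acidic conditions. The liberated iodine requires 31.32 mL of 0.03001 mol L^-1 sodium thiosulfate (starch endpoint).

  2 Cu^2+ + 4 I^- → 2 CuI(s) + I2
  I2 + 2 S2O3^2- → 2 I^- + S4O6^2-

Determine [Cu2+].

n(S2O3^2-) = 0.03132 × 0.03001 = 9.399 × 10^-4 mol
n(I2) = n(S2O3^2-)/2 = 4.700 × 10^-4 mol
From the 2:1 ratio, n(Cu2+) in the aliquot = 2/1 × 4.700 × 10^-4 = 9.399 × 10^-4 mol
[Cu2+] = 9.399 × 10^-4 / 0.02018 = 0.04658 mol/L

0.04658 mol/L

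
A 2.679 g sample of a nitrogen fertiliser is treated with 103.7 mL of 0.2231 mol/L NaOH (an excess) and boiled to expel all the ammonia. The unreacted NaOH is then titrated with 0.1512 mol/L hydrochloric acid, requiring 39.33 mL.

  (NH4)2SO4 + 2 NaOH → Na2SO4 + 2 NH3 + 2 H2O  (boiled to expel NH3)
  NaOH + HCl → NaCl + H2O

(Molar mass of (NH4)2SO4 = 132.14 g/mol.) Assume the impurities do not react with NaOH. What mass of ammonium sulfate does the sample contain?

1.136 g

n(NaOH) added = 0.1037 × 0.2231 = 0.02314 mol
n(HCl) used in back-titration = 0.03933 × 0.1512 = 5.947 × 10^-3 mol
n(NaOH) left over = 5.947 × 10^-3 mol (1:1 ratio)
n(NaOH) consumed by analyte = 0.02314 − 5.947 × 10^-3 = 0.01719 mol
From the 1:2 ratio, n((NH4)2SO4) = 1/2 × 0.01719 = 8.594 × 10^-3 mol
mass of (NH4)2SO4 = 8.594 × 10^-3 × 132.14 = 1.136 g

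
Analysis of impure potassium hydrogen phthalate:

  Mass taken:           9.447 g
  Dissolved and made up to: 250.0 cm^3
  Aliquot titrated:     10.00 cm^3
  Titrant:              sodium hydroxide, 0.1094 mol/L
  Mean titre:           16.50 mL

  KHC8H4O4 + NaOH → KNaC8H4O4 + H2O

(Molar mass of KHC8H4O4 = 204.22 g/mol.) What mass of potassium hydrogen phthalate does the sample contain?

9.216 g

n(NaOH) per titration = 0.01650 × 0.1094 = 1.805 × 10^-3 mol
n(KHC8H4O4) in each aliquot = 1.805 × 10^-3 mol (1:1 ratio)
n(KHC8H4O4) in the whole flask = 1.805 × 10^-3 × 250.0/10.00 = 0.04513 mol
mass of KHC8H4O4 = 0.04513 × 204.22 = 9.216 g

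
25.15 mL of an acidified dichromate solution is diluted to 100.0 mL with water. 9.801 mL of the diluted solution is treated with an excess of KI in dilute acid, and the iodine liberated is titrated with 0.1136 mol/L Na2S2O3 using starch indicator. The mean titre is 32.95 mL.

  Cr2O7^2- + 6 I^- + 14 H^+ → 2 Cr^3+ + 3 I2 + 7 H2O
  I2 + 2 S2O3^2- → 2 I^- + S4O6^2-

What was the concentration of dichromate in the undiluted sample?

n(S2O3^2-) = 0.03295 × 0.1136 = 3.743 × 10^-3 mol
n(I2) = n(S2O3^2-)/2 = 1.872 × 10^-3 mol
From the 1:3 ratio, n(Cr2O7^2-) in the aliquot = 1/3 × 1.872 × 10^-3 = 6.239 × 10^-4 mol
[Cr2O7^2-]_dilute = 6.239 × 10^-4 / 0.009801 = 0.06365 mol/L
[Cr2O7^2-]_original = 0.06365 × 100.0/25.15 = 0.2531 mol/L

0.2531 mol/L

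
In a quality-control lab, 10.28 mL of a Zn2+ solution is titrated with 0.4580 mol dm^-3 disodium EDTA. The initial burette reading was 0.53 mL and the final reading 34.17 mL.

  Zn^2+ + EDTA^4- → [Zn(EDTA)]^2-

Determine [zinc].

n(EDTA) = 0.03364 L × 0.4580 mol/L = 0.01541 mol
n(Zn2+) = 0.01541 mol (1:1 mole ratio)
[Zn2+] = 0.01541 mol / 0.01028 L = 1.499 mol/L

1.499 mol/L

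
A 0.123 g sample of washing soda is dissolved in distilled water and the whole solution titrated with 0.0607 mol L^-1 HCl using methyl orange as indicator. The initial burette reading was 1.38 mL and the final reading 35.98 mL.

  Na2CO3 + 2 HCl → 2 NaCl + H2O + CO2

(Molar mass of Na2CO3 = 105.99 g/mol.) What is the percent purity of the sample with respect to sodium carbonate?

90.5 %

n(HCl) = 0.0346 L × 0.0607 mol/L = 2.10 × 10^-3 mol
From the 1:2 ratio, n(Na2CO3) = 1/2 × 2.10 × 10^-3 = 1.05 × 10^-3 mol
mass of Na2CO3 = 1.05 × 10^-3 × 105.99 g/mol = 0.111 g
% Na2CO3 = 0.111 / 0.123 × 100 = 90.5 %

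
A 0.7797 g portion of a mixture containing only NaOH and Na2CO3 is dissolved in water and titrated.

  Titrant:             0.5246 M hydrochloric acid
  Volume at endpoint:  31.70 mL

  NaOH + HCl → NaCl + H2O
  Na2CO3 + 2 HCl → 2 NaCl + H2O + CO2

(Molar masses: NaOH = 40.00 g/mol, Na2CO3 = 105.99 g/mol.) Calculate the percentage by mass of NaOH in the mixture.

40.11 %

n(HCl) = 0.03170 × 0.5246 = 0.01663 mol
Let x = n(NaOH), y = n(Na2CO3).
Titrant: 1x + 2y = 0.01663;  mass: 40.00x + 105.99y = 0.7797
Solving, x = 7.818 × 10^-3 mol, y = 4.406 × 10^-3 mol
mass of NaOH = 7.818 × 10^-3 × 40.00 = 0.3127 g
% NaOH = 0.3127 / 0.7797 × 100 = 40.11 %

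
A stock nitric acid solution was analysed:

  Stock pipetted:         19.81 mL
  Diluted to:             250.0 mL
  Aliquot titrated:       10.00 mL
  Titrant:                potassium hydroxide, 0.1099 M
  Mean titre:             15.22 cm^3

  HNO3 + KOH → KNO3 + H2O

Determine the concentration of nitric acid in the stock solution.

n(KOH) = 0.01522 × 0.1099 = 1.673 × 10^-3 mol
n(HNO3) in the aliquot = 1.673 × 10^-3 mol (1:1 ratio)
[HNO3]_dilute = 1.673 × 10^-3 / 0.01000 = 0.1673 mol/L
Dilution factor = 250.0 / 19.81 = 12.62
[HNO3]_stock = 0.1673 × 12.62 = 2.111 mol/L

2.111 M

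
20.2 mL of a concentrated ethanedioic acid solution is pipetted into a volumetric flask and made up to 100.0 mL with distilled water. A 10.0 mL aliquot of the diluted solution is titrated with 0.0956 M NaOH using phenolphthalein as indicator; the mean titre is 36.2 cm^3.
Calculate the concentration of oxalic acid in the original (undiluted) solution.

H2C2O4 + 2 NaOH → Na2C2O4 + 2 H2O
n(NaOH) = 0.0362 × 0.0956 = 3.46 × 10^-3 mol
From the 1:2 ratio, n(H2C2O4) in the aliquot = 1/2 × 3.46 × 10^-3 = 1.73 × 10^-3 mol
[H2C2O4]_dilute = 1.73 × 10^-3 / 0.0100 = 0.173 mol/L
Dilution factor = 100.0 / 20.2 = 4.950
[H2C2O4]_stock = 0.173 × 4.950 = 0.857 mol/L

0.857 M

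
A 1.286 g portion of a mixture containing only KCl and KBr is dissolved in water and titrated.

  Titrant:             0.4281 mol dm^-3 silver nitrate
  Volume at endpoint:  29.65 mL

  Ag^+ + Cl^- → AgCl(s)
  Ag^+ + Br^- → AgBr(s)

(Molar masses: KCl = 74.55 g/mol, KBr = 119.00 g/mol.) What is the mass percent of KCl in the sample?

n(AgNO3) = 0.02965 × 0.4281 = 0.01269 mol
Let x = n(KCl), y = n(KBr).
Titrant: 1x + 1y = 0.01269;  mass: 74.55x + 119.00y = 1.286
Solving, x = 5.050 × 10^-3 mol, y = 7.643 × 10^-3 mol
mass of KCl = 5.050 × 10^-3 × 74.55 = 0.3765 g
% KCl = 0.3765 / 1.286 × 100 = 29.28 %

29.28 %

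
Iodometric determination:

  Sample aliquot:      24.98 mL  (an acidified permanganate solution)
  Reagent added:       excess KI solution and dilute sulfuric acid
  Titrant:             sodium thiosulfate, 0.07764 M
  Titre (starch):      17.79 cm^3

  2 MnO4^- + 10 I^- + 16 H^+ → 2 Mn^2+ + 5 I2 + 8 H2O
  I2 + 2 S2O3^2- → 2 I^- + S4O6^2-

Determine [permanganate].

n(S2O3^2-) = 0.01779 × 0.07764 = 1.381 × 10^-3 mol
n(I2) = n(S2O3^2-)/2 = 6.906 × 10^-4 mol
From the 2:5 ratio, n(MnO4^-) in the aliquot = 2/5 × 6.906 × 10^-4 = 2.762 × 10^-4 mol
[MnO4^-] = 2.762 × 10^-4 / 0.02498 = 0.01106 mol/L

0.01106 M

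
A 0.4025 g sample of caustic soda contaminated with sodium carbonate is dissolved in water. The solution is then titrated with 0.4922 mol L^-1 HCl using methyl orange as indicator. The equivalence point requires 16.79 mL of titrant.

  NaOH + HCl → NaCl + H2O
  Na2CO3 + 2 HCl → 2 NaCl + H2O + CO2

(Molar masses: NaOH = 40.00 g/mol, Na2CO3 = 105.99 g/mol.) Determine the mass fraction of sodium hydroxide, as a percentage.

n(HCl) = 0.01679 × 0.4922 = 8.264 × 10^-3 mol
Let x = n(NaOH), y = n(Na2CO3).
Titrant: 1x + 2y = 8.264 × 10^-3;  mass: 40.00x + 105.99y = 0.4025
Solving, x = 2.728 × 10^-3 mol, y = 2.768 × 10^-3 mol
mass of NaOH = 2.728 × 10^-3 × 40.00 = 0.1091 g
% NaOH = 0.1091 / 0.4025 × 100 = 27.11 %

27.11 %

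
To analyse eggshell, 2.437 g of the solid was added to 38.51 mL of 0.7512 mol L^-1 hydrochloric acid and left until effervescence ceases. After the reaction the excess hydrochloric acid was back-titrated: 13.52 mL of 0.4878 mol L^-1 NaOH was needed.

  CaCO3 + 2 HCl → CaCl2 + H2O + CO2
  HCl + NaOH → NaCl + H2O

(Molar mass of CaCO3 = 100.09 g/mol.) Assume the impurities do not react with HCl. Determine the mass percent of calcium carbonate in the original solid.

45.86 %

n(HCl) added = 0.03851 × 0.7512 = 0.02893 mol
n(NaOH) used in back-titration = 0.01352 × 0.4878 = 6.595 × 10^-3 mol
n(HCl) left over = 6.595 × 10^-3 mol (1:1 ratio)
n(HCl) consumed by analyte = 0.02893 − 6.595 × 10^-3 = 0.02233 mol
From the 1:2 ratio, n(CaCO3) = 1/2 × 0.02233 = 0.01117 mol
mass of CaCO3 = 0.01117 × 100.09 = 1.118 g
% CaCO3 = 1.118 / 2.437 × 100 = 45.86 %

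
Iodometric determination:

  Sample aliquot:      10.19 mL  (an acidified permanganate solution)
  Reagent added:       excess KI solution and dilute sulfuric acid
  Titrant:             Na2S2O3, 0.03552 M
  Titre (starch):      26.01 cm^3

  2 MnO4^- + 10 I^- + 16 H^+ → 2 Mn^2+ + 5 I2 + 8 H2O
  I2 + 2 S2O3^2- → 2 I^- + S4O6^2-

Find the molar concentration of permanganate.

0.01813 M

n(S2O3^2-) = 0.02601 × 0.03552 = 9.239 × 10^-4 mol
n(I2) = n(S2O3^2-)/2 = 4.619 × 10^-4 mol
From the 2:5 ratio, n(MnO4^-) in the aliquot = 2/5 × 4.619 × 10^-4 = 1.848 × 10^-4 mol
[MnO4^-] = 1.848 × 10^-4 / 0.01019 = 0.01813 mol/L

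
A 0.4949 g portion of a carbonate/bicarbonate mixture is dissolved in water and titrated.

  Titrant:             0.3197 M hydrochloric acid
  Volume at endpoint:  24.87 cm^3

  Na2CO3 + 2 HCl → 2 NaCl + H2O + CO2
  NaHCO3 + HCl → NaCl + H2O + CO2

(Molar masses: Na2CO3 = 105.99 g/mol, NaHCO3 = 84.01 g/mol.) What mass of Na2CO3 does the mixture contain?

n(HCl) = 0.02487 × 0.3197 = 7.951 × 10^-3 mol
Let x = n(Na2CO3), y = n(NaHCO3).
Titrant: 2x + 1y = 7.951 × 10^-3;  mass: 105.99x + 84.01y = 0.4949
Solving, x = 2.790 × 10^-3 mol, y = 2.371 × 10^-3 mol
mass of Na2CO3 = 2.790 × 10^-3 × 105.99 = 0.2957 g

0.2957 g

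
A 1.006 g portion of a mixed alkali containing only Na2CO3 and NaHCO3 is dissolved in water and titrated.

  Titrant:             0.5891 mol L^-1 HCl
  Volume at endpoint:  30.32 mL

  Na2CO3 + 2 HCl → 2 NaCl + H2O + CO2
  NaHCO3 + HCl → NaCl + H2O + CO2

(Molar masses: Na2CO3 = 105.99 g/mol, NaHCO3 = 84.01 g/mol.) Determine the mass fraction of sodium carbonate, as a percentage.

n(HCl) = 0.03032 × 0.5891 = 0.01786 mol
Let x = n(Na2CO3), y = n(NaHCO3).
Titrant: 2x + 1y = 0.01786;  mass: 105.99x + 84.01y = 1.006
Solving, x = 7.973 × 10^-3 mol, y = 1.916 × 10^-3 mol
mass of Na2CO3 = 7.973 × 10^-3 × 105.99 = 0.8450 g
% Na2CO3 = 0.8450 / 1.006 × 100 = 84.00 %

84.00 %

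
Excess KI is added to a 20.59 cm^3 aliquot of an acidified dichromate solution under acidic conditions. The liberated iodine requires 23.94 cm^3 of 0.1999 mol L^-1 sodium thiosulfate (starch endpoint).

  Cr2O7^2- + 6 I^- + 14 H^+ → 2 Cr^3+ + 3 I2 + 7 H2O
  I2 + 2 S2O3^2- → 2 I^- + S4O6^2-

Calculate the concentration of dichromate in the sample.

0.03874 mol/L

n(S2O3^2-) = 0.02394 × 0.1999 = 4.786 × 10^-3 mol
n(I2) = n(S2O3^2-)/2 = 2.393 × 10^-3 mol
From the 1:3 ratio, n(Cr2O7^2-) in the aliquot = 1/3 × 2.393 × 10^-3 = 7.976 × 10^-4 mol
[Cr2O7^2-] = 7.976 × 10^-4 / 0.02059 = 0.03874 mol/L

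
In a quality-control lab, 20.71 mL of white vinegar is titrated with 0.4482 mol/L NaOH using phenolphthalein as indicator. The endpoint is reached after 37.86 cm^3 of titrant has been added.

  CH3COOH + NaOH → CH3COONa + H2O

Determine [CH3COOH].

n(NaOH) = 0.03786 L × 0.4482 mol/L = 0.01697 mol
n(CH3COOH) = 0.01697 mol (1:1 mole ratio)
[CH3COOH] = 0.01697 mol / 0.02071 L = 0.8194 mol/L

0.8194 mol/L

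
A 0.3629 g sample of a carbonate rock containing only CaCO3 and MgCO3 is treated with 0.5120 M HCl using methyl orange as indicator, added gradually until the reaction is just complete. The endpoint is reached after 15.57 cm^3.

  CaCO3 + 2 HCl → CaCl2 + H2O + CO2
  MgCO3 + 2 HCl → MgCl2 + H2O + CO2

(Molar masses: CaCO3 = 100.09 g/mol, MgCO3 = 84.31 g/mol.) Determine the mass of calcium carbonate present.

0.1703 g

n(HCl) = 0.01557 × 0.5120 = 7.972 × 10^-3 mol
Let x = n(CaCO3), y = n(MgCO3).
Titrant: 2x + 2y = 7.972 × 10^-3;  mass: 100.09x + 84.31y = 0.3629
Solving, x = 1.701 × 10^-3 mol, y = 2.285 × 10^-3 mol
mass of CaCO3 = 1.701 × 10^-3 × 100.09 = 0.1703 g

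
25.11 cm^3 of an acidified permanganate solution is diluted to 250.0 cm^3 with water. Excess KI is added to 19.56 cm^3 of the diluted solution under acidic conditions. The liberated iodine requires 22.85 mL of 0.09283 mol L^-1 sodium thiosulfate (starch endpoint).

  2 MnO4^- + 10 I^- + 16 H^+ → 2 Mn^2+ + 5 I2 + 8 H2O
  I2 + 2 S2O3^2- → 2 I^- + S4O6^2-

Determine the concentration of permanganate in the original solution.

n(S2O3^2-) = 0.02285 × 0.09283 = 2.121 × 10^-3 mol
n(I2) = n(S2O3^2-)/2 = 1.061 × 10^-3 mol
From the 2:5 ratio, n(MnO4^-) in the aliquot = 2/5 × 1.061 × 10^-3 = 4.242 × 10^-4 mol
[MnO4^-]_dilute = 4.242 × 10^-4 / 0.01956 = 0.02169 mol/L
[MnO4^-]_original = 0.02169 × 250.0/25.11 = 0.2159 mol/L

0.2159 mol/L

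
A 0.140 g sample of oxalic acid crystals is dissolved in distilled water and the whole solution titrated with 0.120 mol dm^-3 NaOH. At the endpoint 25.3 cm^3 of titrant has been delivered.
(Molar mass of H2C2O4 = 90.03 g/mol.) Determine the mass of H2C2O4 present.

0.137 g

H2C2O4 + 2 NaOH → Na2C2O4 + 2 H2O
n(NaOH) = 0.0253 L × 0.120 mol/L = 3.04 × 10^-3 mol
From the 1:2 ratio, n(H2C2O4) = 1/2 × 3.04 × 10^-3 = 1.52 × 10^-3 mol
mass of H2C2O4 = 1.52 × 10^-3 × 90.03 g/mol = 0.137 g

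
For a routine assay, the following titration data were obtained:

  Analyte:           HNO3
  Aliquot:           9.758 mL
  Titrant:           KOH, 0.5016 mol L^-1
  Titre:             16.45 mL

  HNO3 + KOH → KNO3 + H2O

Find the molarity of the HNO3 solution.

n(KOH) = 0.01645 L × 0.5016 mol/L = 8.251 × 10^-3 mol
n(HNO3) = 8.251 × 10^-3 mol (1:1 mole ratio)
[HNO3] = 8.251 × 10^-3 mol / 0.009758 L = 0.8456 mol/L

0.8456 mol/L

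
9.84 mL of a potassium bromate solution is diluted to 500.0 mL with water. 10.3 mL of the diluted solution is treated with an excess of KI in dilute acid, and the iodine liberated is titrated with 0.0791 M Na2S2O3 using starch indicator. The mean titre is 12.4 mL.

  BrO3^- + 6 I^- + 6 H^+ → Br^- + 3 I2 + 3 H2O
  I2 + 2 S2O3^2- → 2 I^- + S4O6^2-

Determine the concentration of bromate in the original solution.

0.806 M

n(S2O3^2-) = 0.0124 × 0.0791 = 9.81 × 10^-4 mol
n(I2) = n(S2O3^2-)/2 = 4.90 × 10^-4 mol
From the 1:3 ratio, n(BrO3^-) in the aliquot = 1/3 × 4.90 × 10^-4 = 1.63 × 10^-4 mol
[BrO3^-]_dilute = 1.63 × 10^-4 / 0.0103 = 0.0159 mol/L
[BrO3^-]_original = 0.0159 × 500.0/9.84 = 0.806 mol/L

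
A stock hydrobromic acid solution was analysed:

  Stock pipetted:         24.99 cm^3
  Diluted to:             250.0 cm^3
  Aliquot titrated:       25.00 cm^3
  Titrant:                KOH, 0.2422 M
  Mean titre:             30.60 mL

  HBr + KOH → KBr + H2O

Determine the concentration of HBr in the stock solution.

2.966 M

n(KOH) = 0.03060 × 0.2422 = 7.411 × 10^-3 mol
n(HBr) in the aliquot = 7.411 × 10^-3 mol (1:1 ratio)
[HBr]_dilute = 7.411 × 10^-3 / 0.02500 = 0.2965 mol/L
Dilution factor = 250.0 / 24.99 = 10.00
[HBr]_stock = 0.2965 × 10.00 = 2.966 mol/L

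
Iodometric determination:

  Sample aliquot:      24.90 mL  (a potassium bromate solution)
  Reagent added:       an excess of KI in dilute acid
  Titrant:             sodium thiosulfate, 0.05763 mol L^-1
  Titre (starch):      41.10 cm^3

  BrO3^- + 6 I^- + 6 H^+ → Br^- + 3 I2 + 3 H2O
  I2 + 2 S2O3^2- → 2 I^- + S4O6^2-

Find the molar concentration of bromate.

n(S2O3^2-) = 0.04110 × 0.05763 = 2.369 × 10^-3 mol
n(I2) = n(S2O3^2-)/2 = 1.184 × 10^-3 mol
From the 1:3 ratio, n(BrO3^-) in the aliquot = 1/3 × 1.184 × 10^-3 = 3.948 × 10^-4 mol
[BrO3^-] = 3.948 × 10^-4 / 0.02490 = 0.01585 mol/L

0.01585 mol/L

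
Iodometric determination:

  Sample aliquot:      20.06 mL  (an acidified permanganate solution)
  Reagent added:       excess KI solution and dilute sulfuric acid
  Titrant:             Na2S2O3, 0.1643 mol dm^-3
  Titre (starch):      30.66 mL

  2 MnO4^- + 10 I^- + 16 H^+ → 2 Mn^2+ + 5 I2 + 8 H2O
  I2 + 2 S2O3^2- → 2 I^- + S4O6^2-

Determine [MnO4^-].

n(S2O3^2-) = 0.03066 × 0.1643 = 5.037 × 10^-3 mol
n(I2) = n(S2O3^2-)/2 = 2.519 × 10^-3 mol
From the 2:5 ratio, n(MnO4^-) in the aliquot = 2/5 × 2.519 × 10^-3 = 1.007 × 10^-3 mol
[MnO4^-] = 1.007 × 10^-3 / 0.02006 = 0.05022 mol/L

0.05022 mol/L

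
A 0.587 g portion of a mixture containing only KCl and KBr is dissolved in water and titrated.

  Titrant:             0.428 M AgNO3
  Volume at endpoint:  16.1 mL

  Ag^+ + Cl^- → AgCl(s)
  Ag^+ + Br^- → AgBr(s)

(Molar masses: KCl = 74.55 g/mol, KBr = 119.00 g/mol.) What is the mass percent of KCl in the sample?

66.6 %

n(AgNO3) = 0.0161 × 0.428 = 6.89 × 10^-3 mol
Let x = n(KCl), y = n(KBr).
Titrant: 1x + 1y = 6.89 × 10^-3;  mass: 74.55x + 119.00y = 0.587
Solving, x = 5.24 × 10^-3 mol, y = 1.65 × 10^-3 mol
mass of KCl = 5.24 × 10^-3 × 74.55 = 0.391 g
% KCl = 0.391 / 0.587 × 100 = 66.6 %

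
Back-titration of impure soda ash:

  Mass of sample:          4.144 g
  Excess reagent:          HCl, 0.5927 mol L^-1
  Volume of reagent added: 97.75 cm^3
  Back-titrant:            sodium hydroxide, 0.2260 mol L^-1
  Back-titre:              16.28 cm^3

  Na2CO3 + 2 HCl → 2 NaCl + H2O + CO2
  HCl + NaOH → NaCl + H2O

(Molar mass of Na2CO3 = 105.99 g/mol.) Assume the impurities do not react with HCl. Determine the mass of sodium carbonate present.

2.875 g

n(HCl) added = 0.09775 × 0.5927 = 0.05794 mol
n(NaOH) used in back-titration = 0.01628 × 0.2260 = 3.679 × 10^-3 mol
n(HCl) left over = 3.679 × 10^-3 mol (1:1 ratio)
n(HCl) consumed by analyte = 0.05794 − 3.679 × 10^-3 = 0.05426 mol
From the 1:2 ratio, n(Na2CO3) = 1/2 × 0.05426 = 0.02713 mol
mass of Na2CO3 = 0.02713 × 105.99 = 2.875 g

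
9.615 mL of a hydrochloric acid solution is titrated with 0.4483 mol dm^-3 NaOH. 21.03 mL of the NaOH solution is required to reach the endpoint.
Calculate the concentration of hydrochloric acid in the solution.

0.9805 mol/L

HCl + NaOH → NaCl + H2O
n(NaOH) = 0.02103 L × 0.4483 mol/L = 9.428 × 10^-3 mol
n(HCl) = 9.428 × 10^-3 mol (1:1 mole ratio)
[HCl] = 9.428 × 10^-3 mol / 0.009615 L = 0.9805 mol/L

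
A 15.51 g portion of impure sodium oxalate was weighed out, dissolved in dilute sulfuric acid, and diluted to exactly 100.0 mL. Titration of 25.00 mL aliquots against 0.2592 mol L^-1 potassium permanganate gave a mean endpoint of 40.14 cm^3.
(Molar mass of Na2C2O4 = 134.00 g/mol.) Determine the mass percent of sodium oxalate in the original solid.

2 MnO4^- + 5 C2O4^2- + 16 H^+ → 2 Mn^2+ + 10 CO2 + 8 H2O
n(KMnO4) per titration = 0.04014 × 0.2592 = 0.01040 mol
From the 5:2 ratio, n(Na2C2O4) in each aliquot = 5/2 × 0.01040 = 0.02601 mol
n(Na2C2O4) in the whole flask = 0.02601 × 100.0/25.00 = 0.1040 mol
mass of Na2C2O4 = 0.1040 × 134.00 = 13.94 g
% Na2C2O4 = 13.94 / 15.51 × 100 = 89.89 %

89.89 %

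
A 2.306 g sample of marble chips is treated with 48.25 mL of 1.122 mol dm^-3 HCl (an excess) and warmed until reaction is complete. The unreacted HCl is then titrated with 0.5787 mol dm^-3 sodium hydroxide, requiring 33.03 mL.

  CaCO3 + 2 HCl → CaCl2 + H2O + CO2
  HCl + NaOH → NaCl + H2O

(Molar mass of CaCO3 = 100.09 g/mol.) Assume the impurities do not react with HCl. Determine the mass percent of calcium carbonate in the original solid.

n(HCl) added = 0.04825 × 1.122 = 0.05414 mol
n(NaOH) used in back-titration = 0.03303 × 0.5787 = 0.01911 mol
n(HCl) left over = 0.01911 mol (1:1 ratio)
n(HCl) consumed by analyte = 0.05414 − 0.01911 = 0.03502 mol
From the 1:2 ratio, n(CaCO3) = 1/2 × 0.03502 = 0.01751 mol
mass of CaCO3 = 0.01751 × 100.09 = 1.753 g
% CaCO3 = 1.753 / 2.306 × 100 = 76.01 %

76.01 %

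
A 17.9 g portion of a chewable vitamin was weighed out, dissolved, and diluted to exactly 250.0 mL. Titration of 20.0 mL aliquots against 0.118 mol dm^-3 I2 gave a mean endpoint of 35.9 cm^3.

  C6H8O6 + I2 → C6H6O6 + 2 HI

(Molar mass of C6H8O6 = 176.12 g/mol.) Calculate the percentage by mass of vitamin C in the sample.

n(I2) per titration = 0.0359 × 0.118 = 4.24 × 10^-3 mol
n(C6H8O6) in each aliquot = 4.24 × 10^-3 mol (1:1 ratio)
n(C6H8O6) in the whole flask = 4.24 × 10^-3 × 250.0/20.0 = 0.0530 mol
mass of C6H8O6 = 0.0530 × 176.12 = 9.33 g
% C6H8O6 = 9.33 / 17.9 × 100 = 52.1 %

52.1 %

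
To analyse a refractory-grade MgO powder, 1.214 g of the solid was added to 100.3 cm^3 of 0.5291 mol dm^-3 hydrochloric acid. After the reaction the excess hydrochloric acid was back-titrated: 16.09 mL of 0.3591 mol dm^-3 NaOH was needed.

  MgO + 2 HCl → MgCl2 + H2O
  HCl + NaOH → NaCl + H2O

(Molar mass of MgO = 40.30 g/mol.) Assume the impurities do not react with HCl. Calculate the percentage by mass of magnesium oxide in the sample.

n(HCl) added = 0.1003 × 0.5291 = 0.05307 mol
n(NaOH) used in back-titration = 0.01609 × 0.3591 = 5.778 × 10^-3 mol
n(HCl) left over = 5.778 × 10^-3 mol (1:1 ratio)
n(HCl) consumed by analyte = 0.05307 − 5.778 × 10^-3 = 0.04729 mol
From the 1:2 ratio, n(MgO) = 1/2 × 0.04729 = 0.02365 mol
mass of MgO = 0.02365 × 40.30 = 0.9529 g
% MgO = 0.9529 / 1.214 × 100 = 78.49 %

78.49 %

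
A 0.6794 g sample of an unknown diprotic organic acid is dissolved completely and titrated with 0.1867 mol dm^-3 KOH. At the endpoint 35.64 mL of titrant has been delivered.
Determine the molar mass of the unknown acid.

n(KOH) = 0.03564 L × 0.1867 mol/L = 6.654 × 10^-3 mol
From the 1:2 ratio, n(H2A) = 1/2 × 6.654 × 10^-3 = 3.327 × 10^-3 mol
M = m / n = 0.6794 g / 3.327 × 10^-3 mol = 204.2 g/mol

204.2 g/mol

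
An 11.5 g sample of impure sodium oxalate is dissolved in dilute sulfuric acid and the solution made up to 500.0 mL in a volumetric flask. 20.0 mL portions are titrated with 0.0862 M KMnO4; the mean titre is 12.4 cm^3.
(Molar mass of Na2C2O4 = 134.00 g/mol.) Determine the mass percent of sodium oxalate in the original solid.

77.8 %

2 MnO4^- + 5 C2O4^2- + 16 H^+ → 2 Mn^2+ + 10 CO2 + 8 H2O
n(KMnO4) per titration = 0.0124 × 0.0862 = 1.07 × 10^-3 mol
From the 5:2 ratio, n(Na2C2O4) in each aliquot = 5/2 × 1.07 × 10^-3 = 2.67 × 10^-3 mol
n(Na2C2O4) in the whole flask = 2.67 × 10^-3 × 500.0/20.0 = 0.0668 mol
mass of Na2C2O4 = 0.0668 × 134.00 = 8.95 g
% Na2C2O4 = 8.95 / 11.5 × 100 = 77.8 %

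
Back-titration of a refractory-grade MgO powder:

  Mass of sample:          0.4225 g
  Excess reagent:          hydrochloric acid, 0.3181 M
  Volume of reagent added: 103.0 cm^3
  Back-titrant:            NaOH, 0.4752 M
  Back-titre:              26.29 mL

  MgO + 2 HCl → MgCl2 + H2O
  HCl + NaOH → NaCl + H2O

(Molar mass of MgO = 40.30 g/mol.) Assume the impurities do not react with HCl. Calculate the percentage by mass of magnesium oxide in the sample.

n(HCl) added = 0.1030 × 0.3181 = 0.03276 mol
n(NaOH) used in back-titration = 0.02629 × 0.4752 = 0.01249 mol
n(HCl) left over = 0.01249 mol (1:1 ratio)
n(HCl) consumed by analyte = 0.03276 − 0.01249 = 0.02027 mol
From the 1:2 ratio, n(MgO) = 1/2 × 0.02027 = 0.01014 mol
mass of MgO = 0.01014 × 40.30 = 0.4085 g
% MgO = 0.4085 / 0.4225 × 100 = 96.68 %

96.68 %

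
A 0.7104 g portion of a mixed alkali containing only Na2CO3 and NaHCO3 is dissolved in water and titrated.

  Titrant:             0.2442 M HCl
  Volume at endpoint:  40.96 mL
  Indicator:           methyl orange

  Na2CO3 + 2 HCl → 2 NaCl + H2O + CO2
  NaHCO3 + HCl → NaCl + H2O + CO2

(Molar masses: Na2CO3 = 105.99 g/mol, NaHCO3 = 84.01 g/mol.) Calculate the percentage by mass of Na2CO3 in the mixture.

n(HCl) = 0.04096 × 0.2442 = 0.01000 mol
Let x = n(Na2CO3), y = n(NaHCO3).
Titrant: 2x + 1y = 0.01000;  mass: 105.99x + 84.01y = 0.7104
Solving, x = 2.094 × 10^-3 mol, y = 5.814 × 10^-3 mol
mass of Na2CO3 = 2.094 × 10^-3 × 105.99 = 0.2220 g
% Na2CO3 = 0.2220 / 0.7104 × 100 = 31.25 %

31.25 %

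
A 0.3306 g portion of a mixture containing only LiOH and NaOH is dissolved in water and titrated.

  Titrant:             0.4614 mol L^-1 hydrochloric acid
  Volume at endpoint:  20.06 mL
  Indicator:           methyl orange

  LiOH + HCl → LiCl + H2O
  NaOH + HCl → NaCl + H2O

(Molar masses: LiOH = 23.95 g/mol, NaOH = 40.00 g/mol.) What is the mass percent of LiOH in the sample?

17.89 %

n(HCl) = 0.02006 × 0.4614 = 9.256 × 10^-3 mol
Let x = n(LiOH), y = n(NaOH).
Titrant: 1x + 1y = 9.256 × 10^-3;  mass: 23.95x + 40.00y = 0.3306
Solving, x = 2.469 × 10^-3 mol, y = 6.787 × 10^-3 mol
mass of LiOH = 2.469 × 10^-3 × 23.95 = 0.05913 g
% LiOH = 0.05913 / 0.3306 × 100 = 17.89 %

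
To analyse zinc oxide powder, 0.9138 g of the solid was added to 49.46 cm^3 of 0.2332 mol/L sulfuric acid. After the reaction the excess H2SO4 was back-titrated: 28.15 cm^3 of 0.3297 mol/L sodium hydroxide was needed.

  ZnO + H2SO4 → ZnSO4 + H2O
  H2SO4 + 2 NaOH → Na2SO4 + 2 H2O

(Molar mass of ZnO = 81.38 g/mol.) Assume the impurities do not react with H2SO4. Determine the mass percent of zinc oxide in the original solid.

61.39 %

n(H2SO4) added = 0.04946 × 0.2332 = 0.01153 mol
n(NaOH) used in back-titration = 0.02815 × 0.3297 = 9.281 × 10^-3 mol
From the 1:2 ratio, n(H2SO4) left over = 1/2 × 9.281 × 10^-3 = 4.641 × 10^-3 mol
n(H2SO4) consumed by analyte = 0.01153 − 4.641 × 10^-3 = 6.894 × 10^-3 mol
n(ZnO) = 6.894 × 10^-3 mol (1:1 ratio)
mass of ZnO = 6.894 × 10^-3 × 81.38 = 0.5610 g
% ZnO = 0.5610 / 0.9138 × 100 = 61.39 %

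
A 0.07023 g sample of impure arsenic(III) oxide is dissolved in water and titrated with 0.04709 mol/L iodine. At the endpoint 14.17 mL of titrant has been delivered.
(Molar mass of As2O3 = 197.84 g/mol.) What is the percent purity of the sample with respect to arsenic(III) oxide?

As2O3 + 2 I2 + 2 H2O → As2O5 + 4 HI
n(I2) = 0.01417 L × 0.04709 mol/L = 6.673 × 10^-4 mol
From the 1:2 ratio, n(As2O3) = 1/2 × 6.673 × 10^-4 = 3.336 × 10^-4 mol
mass of As2O3 = 3.336 × 10^-4 × 197.84 g/mol = 0.06601 g
% As2O3 = 0.06601 / 0.07023 × 100 = 93.99 %

93.99 %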